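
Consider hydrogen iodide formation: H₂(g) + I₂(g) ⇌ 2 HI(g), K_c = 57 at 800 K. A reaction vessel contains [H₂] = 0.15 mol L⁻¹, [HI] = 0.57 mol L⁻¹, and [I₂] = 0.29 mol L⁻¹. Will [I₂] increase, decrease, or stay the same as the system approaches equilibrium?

decrease

Q_c = [HI]² / ([H₂]·[I₂]) = (0.57)² / ((0.15)·(0.29)) = 7.5
Q_c = 7.5 < K_c = 57: net forward reaction.
I₂ is a reactant, so it decreases.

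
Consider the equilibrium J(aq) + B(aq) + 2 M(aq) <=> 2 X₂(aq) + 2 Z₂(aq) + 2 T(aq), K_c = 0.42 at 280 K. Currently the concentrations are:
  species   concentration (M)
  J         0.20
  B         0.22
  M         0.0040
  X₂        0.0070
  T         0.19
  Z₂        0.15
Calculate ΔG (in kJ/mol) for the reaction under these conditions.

Q_c = [X₂]²·[Z₂]²·[T]² / ([J]·[B]·[M]²) = (0.0070)²·(0.15)²·(0.19)² / ((0.20)·(0.22)·(0.0040)²) = 0.0565
ΔG = RT ln(Q_c/K_c) = (8.314 J mol⁻¹ K⁻¹)(280 K) × ln(0.0565/0.42)
   = (2.328 kJ/mol)(-2.006) = -4.67 kJ/mol
ΔG < 0, so the forward reaction is spontaneous (proceeds forward).

ΔG = -4.67 kJ/mol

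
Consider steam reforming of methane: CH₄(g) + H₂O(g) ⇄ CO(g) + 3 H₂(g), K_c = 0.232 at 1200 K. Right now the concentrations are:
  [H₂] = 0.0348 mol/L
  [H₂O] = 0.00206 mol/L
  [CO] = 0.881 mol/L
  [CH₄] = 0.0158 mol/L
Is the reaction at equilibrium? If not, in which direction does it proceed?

in the reverse direction

Q_c = [CO]·[H₂]³ / ([CH₄]·[H₂O]) = (0.881)·(0.0348)³ / ((0.0158)·(0.00206)) = 1.14
Q_c = 1.14 > K_c = 0.232, so the reverse reaction proceeds.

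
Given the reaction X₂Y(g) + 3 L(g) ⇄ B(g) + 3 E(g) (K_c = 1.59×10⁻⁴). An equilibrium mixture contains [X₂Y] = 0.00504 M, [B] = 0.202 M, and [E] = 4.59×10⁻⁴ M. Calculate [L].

At equilibrium, K_c = [B]·[E]³ / ([X₂Y]·[L]³) = 1.59×10⁻⁴.
(0.202)·(4.59×10⁻⁴)³ / ((0.00504)·([L])³) = 1.59×10⁻⁴
[L]³ = 2.44×10⁻⁵ ⇒ [L] = 0.0290 M

[L] = 0.0290 M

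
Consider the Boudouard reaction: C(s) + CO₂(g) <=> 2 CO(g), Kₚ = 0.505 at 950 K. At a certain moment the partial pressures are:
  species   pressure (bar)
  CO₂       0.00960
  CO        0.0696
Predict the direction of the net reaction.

(C is a pure solid — omitted from Qₚ.)
Qₚ = P(CO)² / P(CO₂) = (0.0696)² / (0.00960) = 0.505
Qₚ = 0.505 = Kₚ, so the system is already at equilibrium.

no net change (already at equilibrium)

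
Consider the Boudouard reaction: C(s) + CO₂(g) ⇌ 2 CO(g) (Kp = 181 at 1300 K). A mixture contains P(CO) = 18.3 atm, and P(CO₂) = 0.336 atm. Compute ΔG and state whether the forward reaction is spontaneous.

ΔG = 18.4 kJ/mol; the forward reaction is non-spontaneous

(C is a pure solid — omitted from Qp.)
Qp = P(CO)² / P(CO₂) = (18.3)² / (0.336) = 997
ΔG = RT ln(Qp/Kp) = (8.314 J mol⁻¹ K⁻¹)(1300 K) × ln(997/181)
   = (10.81 kJ/mol)(1.706) = 18.4 kJ/mol
ΔG > 0, so the forward reaction is non-spontaneous (proceeds in reverse).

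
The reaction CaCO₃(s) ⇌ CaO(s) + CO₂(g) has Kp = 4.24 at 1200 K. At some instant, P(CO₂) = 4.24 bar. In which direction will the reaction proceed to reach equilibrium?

neither direction; the system is at equilibrium

(CaCO₃, CaO are pure solids — omitted from Qp.)
Qp = P(CO₂) = 4.24
Qp = 4.24 = Kp, so the system is already at equilibrium.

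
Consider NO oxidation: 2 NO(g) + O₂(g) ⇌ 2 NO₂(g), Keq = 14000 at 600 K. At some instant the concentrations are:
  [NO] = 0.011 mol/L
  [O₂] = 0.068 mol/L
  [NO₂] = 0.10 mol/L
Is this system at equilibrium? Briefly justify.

no; Q < K, reaction proceeds forward

Q = [NO₂]² / ([NO]²·[O₂]) = (0.10)² / ((0.011)²·(0.068)) = 1200
Q = 1200 < Keq = 14000: net forward reaction.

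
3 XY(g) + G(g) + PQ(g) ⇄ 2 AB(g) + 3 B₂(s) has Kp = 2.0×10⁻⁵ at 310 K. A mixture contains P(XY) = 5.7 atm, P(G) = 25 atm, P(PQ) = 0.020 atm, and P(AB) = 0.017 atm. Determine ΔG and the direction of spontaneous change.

ΔG = -4.79 kJ/mol; the forward reaction is spontaneous

(B₂ is a pure solid — omitted from Qp.)
Qp = P(AB)² / (P(XY)³·P(G)·P(PQ)) = (0.017)² / ((5.7)³·(25)·(0.020)) = 3.12×10⁻⁶
ΔG = RT ln(Qp/Kp) = (8.314 J mol⁻¹ K⁻¹)(310 K) × ln(3.12×10⁻⁶/2.0×10⁻⁵)
   = (2.577 kJ/mol)(-1.858) = -4.79 kJ/mol
ΔG < 0, so the forward reaction is spontaneous (proceeds forward).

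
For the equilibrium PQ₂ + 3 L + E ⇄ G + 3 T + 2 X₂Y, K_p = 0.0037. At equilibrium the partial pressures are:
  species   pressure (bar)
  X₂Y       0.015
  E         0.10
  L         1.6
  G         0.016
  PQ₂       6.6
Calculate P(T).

At equilibrium, K_p = P(G)·P(T)³·P(X₂Y)² / (P(PQ₂)·P(L)³·P(E)) = 0.0037.
(0.016)·(P(T))³·(0.015)² / ((6.6)·(1.6)³·(0.10)) = 0.0037
P(T)³ = 2780 ⇒ P(T) = 14 bar

P(T) = 14 bar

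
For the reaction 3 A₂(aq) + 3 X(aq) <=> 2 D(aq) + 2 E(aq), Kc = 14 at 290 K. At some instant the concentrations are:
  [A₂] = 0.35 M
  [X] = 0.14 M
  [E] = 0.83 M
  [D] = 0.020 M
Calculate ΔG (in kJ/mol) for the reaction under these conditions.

Qc = [D]²·[E]² / ([A₂]³·[X]³) = (0.020)²·(0.83)² / ((0.35)³·(0.14)³) = 2.34
ΔG = RT ln(Qc/Kc) = (8.314 J mol⁻¹ K⁻¹)(290 K) × ln(2.34/14)
   = (2.411 kJ/mol)(-1.789) = -4.31 kJ/mol
ΔG < 0, so the forward reaction is spontaneous (proceeds forward).

ΔG = -4.31 kJ/mol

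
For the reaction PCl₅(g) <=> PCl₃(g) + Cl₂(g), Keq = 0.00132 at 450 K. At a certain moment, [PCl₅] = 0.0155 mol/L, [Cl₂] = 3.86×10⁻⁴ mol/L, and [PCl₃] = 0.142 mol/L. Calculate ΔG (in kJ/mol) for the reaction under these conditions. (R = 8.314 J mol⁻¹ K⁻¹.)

Q = [PCl₃]·[Cl₂] / [PCl₅] = (0.142)·(3.86×10⁻⁴) / (0.0155) = 0.00354
ΔG = RT ln(Q/Keq) = (8.314 J mol⁻¹ K⁻¹)(450 K) × ln(0.00354/0.00132)
   = (3.741 kJ/mol)(0.9865) = 3.69 kJ/mol
ΔG > 0, so the forward reaction is non-spontaneous (proceeds in reverse).

ΔG = 3.69 kJ/mol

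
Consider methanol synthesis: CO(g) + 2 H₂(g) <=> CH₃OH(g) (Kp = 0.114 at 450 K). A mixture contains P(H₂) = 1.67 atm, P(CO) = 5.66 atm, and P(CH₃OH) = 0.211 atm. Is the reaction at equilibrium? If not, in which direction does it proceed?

Qp = P(CH₃OH) / (P(CO)·P(H₂)²) = (0.211) / ((5.66)·(1.67)²) = 0.0134
Qp = 0.0134 < Kp = 0.114, so the forward reaction proceeds.

forward (toward products)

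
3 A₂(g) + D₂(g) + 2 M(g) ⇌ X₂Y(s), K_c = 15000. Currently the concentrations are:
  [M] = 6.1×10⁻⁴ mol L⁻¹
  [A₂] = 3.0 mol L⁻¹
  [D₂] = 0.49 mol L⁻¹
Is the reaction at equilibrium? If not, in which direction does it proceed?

(X₂Y is a pure solid — omitted from Q_c.)
Q_c = 1 / ([A₂]³·[D₂]·[M]²) = 1 / ((3.0)³·(0.49)·(6.1×10⁻⁴)²) = 2.0×10⁵
Q_c = 2.0×10⁵ > K_c = 15000, so the reverse reaction proceeds.

to the left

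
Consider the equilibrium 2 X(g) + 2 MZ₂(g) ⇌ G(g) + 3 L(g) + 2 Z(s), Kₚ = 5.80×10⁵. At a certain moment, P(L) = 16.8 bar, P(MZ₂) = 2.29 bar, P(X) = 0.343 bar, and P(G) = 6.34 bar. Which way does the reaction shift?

(Z is a pure solid — omitted from Qₚ.)
Qₚ = P(G)·P(L)³ / (P(X)²·P(MZ₂)²) = (6.34)·(16.8)³ / ((0.343)²·(2.29)²) = 48700
Qₚ = 48700 < Kₚ = 5.80×10⁵, so the forward reaction proceeds.

forward (toward products)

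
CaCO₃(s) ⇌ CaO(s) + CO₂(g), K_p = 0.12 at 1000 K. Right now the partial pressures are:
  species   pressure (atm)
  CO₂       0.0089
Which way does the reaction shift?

(CaCO₃, CaO are pure solids — omitted from Q_p.)
Q_p = P(CO₂) = 0.0089
Q_p = 0.0089 < K_p = 0.12, so the forward reaction proceeds.

toward products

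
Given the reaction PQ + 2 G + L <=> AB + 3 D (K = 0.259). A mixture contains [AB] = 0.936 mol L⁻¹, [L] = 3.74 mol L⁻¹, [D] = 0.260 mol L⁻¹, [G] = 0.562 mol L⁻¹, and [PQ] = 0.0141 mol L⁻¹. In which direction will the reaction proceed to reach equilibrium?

Q = [AB]·[D]³ / ([PQ]·[G]²·[L]) = (0.936)·(0.260)³ / ((0.0141)·(0.562)²·(3.74)) = 0.988
Q = 0.988 > K = 0.259, so the reverse reaction proceeds.

reverse (toward reactants)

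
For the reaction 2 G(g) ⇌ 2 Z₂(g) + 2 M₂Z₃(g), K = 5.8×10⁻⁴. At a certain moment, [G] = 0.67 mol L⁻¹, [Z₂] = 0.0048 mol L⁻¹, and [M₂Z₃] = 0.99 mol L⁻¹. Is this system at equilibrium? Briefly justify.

Q = [Z₂]²·[M₂Z₃]² / [G]² = (0.0048)²·(0.99)² / (0.67)² = 5.0×10⁻⁵
Q = 5.0×10⁻⁵ < K = 5.8×10⁻⁴: net forward reaction.

no; Q < K, reaction proceeds forward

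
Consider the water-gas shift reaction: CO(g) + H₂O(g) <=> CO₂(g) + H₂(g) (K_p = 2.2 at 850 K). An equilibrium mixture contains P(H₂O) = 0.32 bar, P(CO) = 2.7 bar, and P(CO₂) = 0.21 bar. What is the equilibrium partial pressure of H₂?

At equilibrium, K_p = P(CO₂)·P(H₂) / (P(CO)·P(H₂O)) = 2.2.
(0.21)·(P(H₂)) / ((2.7)·(0.32)) = 2.2
P(H₂) = 9.05 = 9.1 bar

P(H₂) = 9.1 bar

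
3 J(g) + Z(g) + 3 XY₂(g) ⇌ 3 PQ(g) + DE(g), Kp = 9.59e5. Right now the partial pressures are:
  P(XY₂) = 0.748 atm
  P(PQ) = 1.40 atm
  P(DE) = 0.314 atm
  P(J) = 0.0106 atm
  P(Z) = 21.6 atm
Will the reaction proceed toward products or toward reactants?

in the forward direction

Qp = P(PQ)³·P(DE) / (P(J)³·P(Z)·P(XY₂)³) = (1.40)³·(0.314) / ((0.0106)³·(21.6)·(0.748)³) = 80000
Qp = 80000 < Kp = 9.59e5, so the forward reaction proceeds.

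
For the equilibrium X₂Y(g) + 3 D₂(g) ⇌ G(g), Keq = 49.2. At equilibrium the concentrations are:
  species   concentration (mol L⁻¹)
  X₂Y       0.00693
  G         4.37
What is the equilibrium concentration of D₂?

[D₂] = 2.34 mol L⁻¹

At equilibrium, Keq = [G] / ([X₂Y]·[D₂]³) = 49.2.
(4.37) / ((0.00693)·([D₂])³) = 49.2
[D₂]³ = 12.8 ⇒ [D₂] = 2.34 mol L⁻¹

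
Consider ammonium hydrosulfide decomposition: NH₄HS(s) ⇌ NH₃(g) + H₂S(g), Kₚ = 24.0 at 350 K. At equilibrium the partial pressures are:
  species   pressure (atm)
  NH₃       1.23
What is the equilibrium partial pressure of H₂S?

P(H₂S) = 19.5 atm

(NH₄HS is a pure solid — omitted from Kₚ.)
At equilibrium, Kₚ = P(NH₃)·P(H₂S) = 24.0.
(1.23)·(P(H₂S)) = 24.0
P(H₂S) = 19.5 atm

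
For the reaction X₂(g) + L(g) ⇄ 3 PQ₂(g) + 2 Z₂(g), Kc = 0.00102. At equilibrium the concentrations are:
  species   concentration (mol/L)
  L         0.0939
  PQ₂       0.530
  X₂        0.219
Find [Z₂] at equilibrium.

[Z₂] = 0.0119 mol/L

At equilibrium, Kc = [PQ₂]³·[Z₂]² / ([X₂]·[L]) = 0.00102.
(0.530)³·([Z₂])² / ((0.219)·(0.0939)) = 0.00102
[Z₂]² = 1.41e-4 ⇒ [Z₂] = 0.0119 mol/L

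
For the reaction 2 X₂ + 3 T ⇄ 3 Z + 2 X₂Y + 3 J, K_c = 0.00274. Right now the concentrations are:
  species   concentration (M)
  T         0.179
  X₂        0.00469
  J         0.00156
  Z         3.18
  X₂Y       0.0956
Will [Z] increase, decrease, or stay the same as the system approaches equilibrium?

decrease

Q_c = [Z]³·[X₂Y]²·[J]³ / ([X₂]²·[T]³) = (3.18)³·(0.0956)²·(0.00156)³ / ((0.00469)²·(0.179)³) = 0.00884
Q_c = 0.00884 > K_c = 0.00274: net reverse reaction.
Z is a product, so it decreases.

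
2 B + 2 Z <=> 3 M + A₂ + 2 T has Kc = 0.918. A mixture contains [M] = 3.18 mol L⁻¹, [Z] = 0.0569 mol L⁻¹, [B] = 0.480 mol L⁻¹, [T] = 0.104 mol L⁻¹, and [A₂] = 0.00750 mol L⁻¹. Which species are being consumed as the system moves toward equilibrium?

M, A₂, T (products)

Qc = [M]³·[A₂]·[T]² / ([B]²·[Z]²) = (3.18)³·(0.00750)·(0.104)² / ((0.480)²·(0.0569)²) = 3.50
Qc = 3.50 > Kc = 0.918: net reverse reaction.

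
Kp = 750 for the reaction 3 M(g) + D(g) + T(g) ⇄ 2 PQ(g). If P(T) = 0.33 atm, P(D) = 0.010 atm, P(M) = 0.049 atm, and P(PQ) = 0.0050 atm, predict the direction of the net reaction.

Qp = P(PQ)² / (P(M)³·P(D)·P(T)) = (0.0050)² / ((0.049)³·(0.010)·(0.33)) = 64
Qp = 64 < Kp = 750, so the forward reaction proceeds.

in the forward direction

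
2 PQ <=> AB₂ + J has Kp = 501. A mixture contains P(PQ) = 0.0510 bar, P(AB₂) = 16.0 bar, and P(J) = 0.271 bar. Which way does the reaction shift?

Qp = P(AB₂)·P(J) / P(PQ)² = (16.0)·(0.271) / (0.0510)² = 1670
Qp = 1670 > Kp = 501, so the reverse reaction proceeds.

in the reverse direction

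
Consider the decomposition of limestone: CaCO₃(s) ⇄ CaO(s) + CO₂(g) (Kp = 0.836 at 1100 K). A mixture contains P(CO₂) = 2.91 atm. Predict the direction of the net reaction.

to the left

(CaCO₃, CaO are pure solids — omitted from Qp.)
Qp = P(CO₂) = 2.91
Qp = 2.91 > Kp = 0.836, so the reverse reaction proceeds.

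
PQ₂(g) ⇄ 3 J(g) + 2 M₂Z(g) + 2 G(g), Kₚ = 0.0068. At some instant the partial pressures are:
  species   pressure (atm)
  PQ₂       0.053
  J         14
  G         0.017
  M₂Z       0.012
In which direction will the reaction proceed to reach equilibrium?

in the forward direction

Qₚ = P(J)³·P(M₂Z)²·P(G)² / P(PQ₂) = (14)³·(0.012)²·(0.017)² / (0.053) = 0.0022
Qₚ = 0.0022 < Kₚ = 0.0068, so the forward reaction proceeds.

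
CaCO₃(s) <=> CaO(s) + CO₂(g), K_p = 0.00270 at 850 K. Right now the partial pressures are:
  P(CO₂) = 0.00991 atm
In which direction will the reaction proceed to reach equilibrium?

(CaCO₃, CaO are pure solids — omitted from Q_p.)
Q_p = P(CO₂) = 0.00991
Q_p = 0.00991 > K_p = 0.00270, so the reverse reaction proceeds.

to the left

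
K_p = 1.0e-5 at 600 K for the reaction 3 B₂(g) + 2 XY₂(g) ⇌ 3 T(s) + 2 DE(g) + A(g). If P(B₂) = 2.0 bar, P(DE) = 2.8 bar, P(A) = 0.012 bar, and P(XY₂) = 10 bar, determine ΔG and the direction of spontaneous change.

(T is a pure solid — omitted from Q_p.)
Q_p = P(DE)²·P(A) / (P(B₂)³·P(XY₂)²) = (2.8)²·(0.012) / ((2.0)³·(10)²) = 1.18e-4
ΔG = RT ln(Q_p/K_p) = (8.314 J mol⁻¹ K⁻¹)(600 K) × ln(1.18e-4/1.0e-5)
   = (4.988 kJ/mol)(2.468) = 12.3 kJ/mol
ΔG > 0, so the forward reaction is non-spontaneous (proceeds in reverse).

ΔG = 12.3 kJ/mol; the forward reaction is non-spontaneous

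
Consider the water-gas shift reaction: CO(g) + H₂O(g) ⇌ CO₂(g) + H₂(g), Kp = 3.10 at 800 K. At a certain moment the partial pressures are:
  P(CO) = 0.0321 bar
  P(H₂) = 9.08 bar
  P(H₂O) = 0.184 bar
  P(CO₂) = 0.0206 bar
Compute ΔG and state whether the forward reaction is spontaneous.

Qp = P(CO₂)·P(H₂) / (P(CO)·P(H₂O)) = (0.0206)·(9.08) / ((0.0321)·(0.184)) = 31.7
ΔG = RT ln(Qp/Kp) = (8.314 J mol⁻¹ K⁻¹)(800 K) × ln(31.7/3.10)
   = (6.651 kJ/mol)(2.325) = 15.5 kJ/mol
ΔG > 0, so the forward reaction is non-spontaneous (proceeds in reverse).

ΔG = 15.5 kJ/mol; the forward reaction is non-spontaneous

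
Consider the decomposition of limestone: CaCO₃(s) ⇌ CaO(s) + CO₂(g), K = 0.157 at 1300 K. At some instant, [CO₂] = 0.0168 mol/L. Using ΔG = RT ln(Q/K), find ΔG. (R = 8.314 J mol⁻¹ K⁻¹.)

ΔG = -24.2 kJ/mol

(CaCO₃, CaO are pure solids — omitted from Q.)
Q = [CO₂] = 0.0168
ΔG = RT ln(Q/K) = (8.314 J mol⁻¹ K⁻¹)(1300 K) × ln(0.0168/0.157)
   = (10.81 kJ/mol)(-2.235) = -24.2 kJ/mol
ΔG < 0, so the forward reaction is spontaneous (proceeds forward).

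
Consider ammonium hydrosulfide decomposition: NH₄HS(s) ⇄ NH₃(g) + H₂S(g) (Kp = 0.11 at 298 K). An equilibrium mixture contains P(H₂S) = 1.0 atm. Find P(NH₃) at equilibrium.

(NH₄HS is a pure solid — omitted from Kp.)
At equilibrium, Kp = P(NH₃)·P(H₂S) = 0.11.
(P(NH₃))·(1.0) = 0.11
P(NH₃) = 0.110 = 0.11 atm

P(NH₃) = 0.11 atm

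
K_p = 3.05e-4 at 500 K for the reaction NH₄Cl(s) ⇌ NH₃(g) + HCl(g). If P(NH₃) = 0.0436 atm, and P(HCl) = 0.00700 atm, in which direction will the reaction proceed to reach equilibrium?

(NH₄Cl is a pure solid — omitted from Q_p.)
Q_p = P(NH₃)·P(HCl) = (0.0436)·(0.00700) = 3.05e-4
Q_p = 3.05e-4 = K_p, so the system is already at equilibrium.

no net change (already at equilibrium)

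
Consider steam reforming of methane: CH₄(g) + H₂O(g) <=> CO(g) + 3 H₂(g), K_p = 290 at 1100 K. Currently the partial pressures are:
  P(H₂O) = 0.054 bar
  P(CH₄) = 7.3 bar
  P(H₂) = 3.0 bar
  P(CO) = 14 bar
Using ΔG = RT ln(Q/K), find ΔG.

Q_p = P(CO)·P(H₂)³ / (P(CH₄)·P(H₂O)) = (14)·(3.0)³ / ((7.3)·(0.054)) = 959
ΔG = RT ln(Q_p/K_p) = (8.314 J mol⁻¹ K⁻¹)(1100 K) × ln(959/290)
   = (9.145 kJ/mol)(1.196) = 10.9 kJ/mol
ΔG > 0, so the forward reaction is non-spontaneous (proceeds in reverse).

ΔG = 10.9 kJ/mol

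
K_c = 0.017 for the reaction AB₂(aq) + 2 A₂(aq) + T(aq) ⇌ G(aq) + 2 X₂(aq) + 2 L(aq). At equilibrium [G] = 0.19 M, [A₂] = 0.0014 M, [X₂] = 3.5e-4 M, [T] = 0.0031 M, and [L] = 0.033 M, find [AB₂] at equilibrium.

At equilibrium, K_c = [G]·[X₂]²·[L]² / ([AB₂]·[A₂]²·[T]) = 0.017.
(0.19)·(3.5e-4)²·(0.033)² / (([AB₂])·(0.0014)²·(0.0031)) = 0.017
[AB₂] = 0.245 = 0.25 M

[AB₂] = 0.25 M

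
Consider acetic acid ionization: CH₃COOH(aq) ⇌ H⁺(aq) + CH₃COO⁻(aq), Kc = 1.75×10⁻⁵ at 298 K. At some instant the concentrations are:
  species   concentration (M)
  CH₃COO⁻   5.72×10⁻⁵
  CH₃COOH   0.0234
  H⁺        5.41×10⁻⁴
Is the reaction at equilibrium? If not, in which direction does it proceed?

Qc = [H⁺]·[CH₃COO⁻] / [CH₃COOH] = (5.41×10⁻⁴)·(5.72×10⁻⁵) / (0.0234) = 1.32×10⁻⁶
Qc = 1.32×10⁻⁶ < Kc = 1.75×10⁻⁵, so the forward reaction proceeds.

in the forward direction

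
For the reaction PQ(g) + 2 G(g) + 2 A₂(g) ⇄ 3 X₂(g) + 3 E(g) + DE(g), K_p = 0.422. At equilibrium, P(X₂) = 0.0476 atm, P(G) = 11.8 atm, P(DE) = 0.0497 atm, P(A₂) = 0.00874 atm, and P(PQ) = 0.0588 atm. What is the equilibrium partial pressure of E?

At equilibrium, K_p = P(X₂)³·P(E)³·P(DE) / (P(PQ)·P(G)²·P(A₂)²) = 0.422.
(0.0476)³·(P(E))³·(0.0497) / ((0.0588)·(11.8)²·(0.00874)²) = 0.422
P(E)³ = 49.2 ⇒ P(E) = 3.67 atm

P(E) = 3.67 atm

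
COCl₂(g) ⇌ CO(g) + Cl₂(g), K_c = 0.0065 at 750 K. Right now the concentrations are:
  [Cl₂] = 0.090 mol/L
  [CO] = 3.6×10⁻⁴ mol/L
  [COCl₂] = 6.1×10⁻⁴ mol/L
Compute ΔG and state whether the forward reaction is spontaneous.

Q_c = [CO]·[Cl₂] / [COCl₂] = (3.6×10⁻⁴)·(0.090) / (6.1×10⁻⁴) = 0.0531
ΔG = RT ln(Q_c/K_c) = (8.314 J mol⁻¹ K⁻¹)(750 K) × ln(0.0531/0.0065)
   = (6.236 kJ/mol)(2.100) = 13.1 kJ/mol
ΔG > 0, so the forward reaction is non-spontaneous (proceeds in reverse).

ΔG = 13.1 kJ/mol; the forward reaction is non-spontaneous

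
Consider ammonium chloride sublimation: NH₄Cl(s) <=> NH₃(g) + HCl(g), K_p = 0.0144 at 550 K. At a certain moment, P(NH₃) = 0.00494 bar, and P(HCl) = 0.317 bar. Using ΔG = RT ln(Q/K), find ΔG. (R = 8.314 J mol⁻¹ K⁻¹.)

(NH₄Cl is a pure solid — omitted from Q_p.)
Q_p = P(NH₃)·P(HCl) = (0.00494)·(0.317) = 0.00157
ΔG = RT ln(Q_p/K_p) = (8.314 J mol⁻¹ K⁻¹)(550 K) × ln(0.00157/0.0144)
   = (4.573 kJ/mol)(-2.216) = -10.1 kJ/mol
ΔG < 0, so the forward reaction is spontaneous (proceeds forward).

ΔG = -10.1 kJ/mol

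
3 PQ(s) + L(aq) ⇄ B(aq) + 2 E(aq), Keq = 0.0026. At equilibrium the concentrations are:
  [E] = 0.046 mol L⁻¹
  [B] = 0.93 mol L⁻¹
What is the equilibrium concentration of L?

(PQ is a pure solid — omitted from Keq.)
At equilibrium, Keq = [B]·[E]² / [L] = 0.0026.
(0.93)·(0.046)² / ([L]) = 0.0026
[L] = 0.757 = 0.76 mol L⁻¹

[L] = 0.76 mol L⁻¹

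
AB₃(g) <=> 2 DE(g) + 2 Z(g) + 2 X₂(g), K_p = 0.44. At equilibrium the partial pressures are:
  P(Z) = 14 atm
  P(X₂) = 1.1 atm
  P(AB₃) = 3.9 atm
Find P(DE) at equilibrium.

P(DE) = 0.085 atm

At equilibrium, K_p = P(DE)²·P(Z)²·P(X₂)² / P(AB₃) = 0.44.
(P(DE))²·(14)²·(1.1)² / (3.9) = 0.44
P(DE)² = 0.00724 ⇒ P(DE) = 0.085 atm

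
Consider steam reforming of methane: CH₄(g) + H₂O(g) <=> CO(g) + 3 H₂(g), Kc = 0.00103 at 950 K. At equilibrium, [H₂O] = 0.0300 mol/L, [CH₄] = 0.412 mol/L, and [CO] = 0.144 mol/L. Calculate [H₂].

At equilibrium, Kc = [CO]·[H₂]³ / ([CH₄]·[H₂O]) = 0.00103.
(0.144)·([H₂])³ / ((0.412)·(0.0300)) = 0.00103
[H₂]³ = 8.84×10⁻⁵ ⇒ [H₂] = 0.0445 mol/L

[H₂] = 0.0445 mol/L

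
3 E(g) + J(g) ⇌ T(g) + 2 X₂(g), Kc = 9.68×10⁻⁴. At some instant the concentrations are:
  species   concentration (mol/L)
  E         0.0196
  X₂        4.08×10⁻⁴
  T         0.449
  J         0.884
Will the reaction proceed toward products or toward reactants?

reverse (toward reactants)

Qc = [T]·[X₂]² / ([E]³·[J]) = (0.449)·(4.08×10⁻⁴)² / ((0.0196)³·(0.884)) = 0.0112
Qc = 0.0112 > Kc = 9.68×10⁻⁴, so the reverse reaction proceeds.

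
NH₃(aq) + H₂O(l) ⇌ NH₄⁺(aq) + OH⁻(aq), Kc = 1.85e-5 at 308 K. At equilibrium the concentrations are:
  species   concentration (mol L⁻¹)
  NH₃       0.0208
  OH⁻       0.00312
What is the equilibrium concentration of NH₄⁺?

(H₂O is a pure liquid — omitted from Kc.)
At equilibrium, Kc = [NH₄⁺]·[OH⁻] / [NH₃] = 1.85e-5.
([NH₄⁺])·(0.00312) / (0.0208) = 1.85e-5
[NH₄⁺] = 1.23e-4 mol L⁻¹

[NH₄⁺] = 1.23e-4 mol L⁻¹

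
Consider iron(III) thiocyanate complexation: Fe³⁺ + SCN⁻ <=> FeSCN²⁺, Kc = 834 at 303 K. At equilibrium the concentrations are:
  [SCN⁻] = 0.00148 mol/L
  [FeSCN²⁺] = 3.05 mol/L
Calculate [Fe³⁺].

At equilibrium, Kc = [FeSCN²⁺] / ([Fe³⁺]·[SCN⁻]) = 834.
(3.05) / (([Fe³⁺])·(0.00148)) = 834
[Fe³⁺] = 2.47 mol/L

[Fe³⁺] = 2.47 mol/L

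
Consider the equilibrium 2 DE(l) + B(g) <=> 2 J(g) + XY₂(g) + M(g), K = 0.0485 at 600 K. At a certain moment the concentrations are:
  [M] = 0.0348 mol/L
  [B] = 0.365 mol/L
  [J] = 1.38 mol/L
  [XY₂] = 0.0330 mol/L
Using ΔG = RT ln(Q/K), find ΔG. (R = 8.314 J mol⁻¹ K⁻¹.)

(DE is a pure liquid — omitted from Q.)
Q = [J]²·[XY₂]·[M] / [B] = (1.38)²·(0.0330)·(0.0348) / (0.365) = 0.00599
ΔG = RT ln(Q/K) = (8.314 J mol⁻¹ K⁻¹)(600 K) × ln(0.00599/0.0485)
   = (4.988 kJ/mol)(-2.091) = -10.4 kJ/mol
ΔG < 0, so the forward reaction is spontaneous (proceeds forward).

ΔG = -10.4 kJ/mol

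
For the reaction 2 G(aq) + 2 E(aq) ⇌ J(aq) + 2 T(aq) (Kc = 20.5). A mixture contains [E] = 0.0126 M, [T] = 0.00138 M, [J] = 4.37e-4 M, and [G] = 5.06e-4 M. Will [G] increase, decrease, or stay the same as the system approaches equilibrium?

stay the same

Qc = [J]·[T]² / ([G]²·[E]²) = (4.37e-4)·(0.00138)² / ((5.06e-4)²·(0.0126)²) = 20.5
Qc = 20.5 = Kc; the system is at equilibrium.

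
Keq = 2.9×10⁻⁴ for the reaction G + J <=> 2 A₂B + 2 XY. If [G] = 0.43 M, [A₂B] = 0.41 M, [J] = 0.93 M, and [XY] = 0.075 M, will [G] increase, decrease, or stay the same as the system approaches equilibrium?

increase

Q = [A₂B]²·[XY]² / ([G]·[J]) = (0.41)²·(0.075)² / ((0.43)·(0.93)) = 0.0024
Q = 0.0024 > Keq = 2.9×10⁻⁴: net reverse reaction.
G is a reactant, so it increases.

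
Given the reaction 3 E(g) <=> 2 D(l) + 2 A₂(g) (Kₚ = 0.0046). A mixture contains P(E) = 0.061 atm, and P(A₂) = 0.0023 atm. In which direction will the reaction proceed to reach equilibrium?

(D is a pure liquid — omitted from Qₚ.)
Qₚ = P(A₂)² / P(E)³ = (0.0023)² / (0.061)³ = 0.023
Qₚ = 0.023 > Kₚ = 0.0046, so the reverse reaction proceeds.

in the reverse direction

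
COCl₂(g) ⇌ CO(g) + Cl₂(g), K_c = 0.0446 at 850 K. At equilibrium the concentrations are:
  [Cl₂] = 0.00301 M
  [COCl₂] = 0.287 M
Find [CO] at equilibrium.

[CO] = 4.25 M

At equilibrium, K_c = [CO]·[Cl₂] / [COCl₂] = 0.0446.
([CO])·(0.00301) / (0.287) = 0.0446
[CO] = 4.25 M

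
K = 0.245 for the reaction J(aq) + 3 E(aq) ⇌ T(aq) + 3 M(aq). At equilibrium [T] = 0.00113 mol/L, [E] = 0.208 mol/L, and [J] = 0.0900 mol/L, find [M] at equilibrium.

[M] = 0.560 mol/L

At equilibrium, K = [T]·[M]³ / ([J]·[E]³) = 0.245.
(0.00113)·([M])³ / ((0.0900)·(0.208)³) = 0.245
[M]³ = 0.176 ⇒ [M] = 0.560 mol/L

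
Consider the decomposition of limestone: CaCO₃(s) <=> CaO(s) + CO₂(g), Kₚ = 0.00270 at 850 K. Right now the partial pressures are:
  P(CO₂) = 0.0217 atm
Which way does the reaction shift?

toward reactants

(CaCO₃, CaO are pure solids — omitted from Qₚ.)
Qₚ = P(CO₂) = 0.0217
Qₚ = 0.0217 > Kₚ = 0.00270, so the reverse reaction proceeds.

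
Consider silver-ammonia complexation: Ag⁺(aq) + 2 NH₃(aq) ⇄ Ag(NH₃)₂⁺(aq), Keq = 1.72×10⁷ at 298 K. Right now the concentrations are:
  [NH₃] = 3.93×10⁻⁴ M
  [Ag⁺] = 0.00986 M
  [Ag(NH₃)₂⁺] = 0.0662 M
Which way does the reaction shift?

in the reverse direction

Q = [Ag(NH₃)₂⁺] / ([Ag⁺]·[NH₃]²) = (0.0662) / ((0.00986)·(3.93×10⁻⁴)²) = 4.35×10⁷
Q = 4.35×10⁷ > Keq = 1.72×10⁷, so the reverse reaction proceeds.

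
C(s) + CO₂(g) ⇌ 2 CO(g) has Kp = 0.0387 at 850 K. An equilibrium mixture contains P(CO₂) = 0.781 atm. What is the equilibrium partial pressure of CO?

(C is a pure solid — omitted from Kp.)
At equilibrium, Kp = P(CO)² / P(CO₂) = 0.0387.
(P(CO))² / (0.781) = 0.0387
P(CO)² = 0.0302 ⇒ P(CO) = 0.174 atm

P(CO) = 0.174 atm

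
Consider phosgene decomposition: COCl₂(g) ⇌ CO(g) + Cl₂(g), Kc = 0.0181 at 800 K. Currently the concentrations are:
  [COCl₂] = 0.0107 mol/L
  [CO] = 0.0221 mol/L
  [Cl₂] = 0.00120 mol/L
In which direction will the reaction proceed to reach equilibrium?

in the forward direction

Qc = [CO]·[Cl₂] / [COCl₂] = (0.0221)·(0.00120) / (0.0107) = 0.00248
Qc = 0.00248 < Kc = 0.0181, so the forward reaction proceeds.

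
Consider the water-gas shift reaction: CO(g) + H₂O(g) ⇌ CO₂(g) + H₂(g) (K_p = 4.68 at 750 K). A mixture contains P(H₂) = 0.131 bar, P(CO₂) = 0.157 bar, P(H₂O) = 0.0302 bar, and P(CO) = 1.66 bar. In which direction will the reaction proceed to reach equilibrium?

forward (toward products)

Q_p = P(CO₂)·P(H₂) / (P(CO)·P(H₂O)) = (0.157)·(0.131) / ((1.66)·(0.0302)) = 0.410
Q_p = 0.410 < K_p = 4.68, so the forward reaction proceeds.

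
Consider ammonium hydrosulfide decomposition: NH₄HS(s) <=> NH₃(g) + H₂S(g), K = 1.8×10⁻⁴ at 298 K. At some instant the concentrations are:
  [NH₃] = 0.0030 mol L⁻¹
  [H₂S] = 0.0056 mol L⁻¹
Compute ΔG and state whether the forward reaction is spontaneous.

(NH₄HS is a pure solid — omitted from Q.)
Q = [NH₃]·[H₂S] = (0.0030)·(0.0056) = 1.68×10⁻⁵
ΔG = RT ln(Q/K) = (8.314 J mol⁻¹ K⁻¹)(298 K) × ln(1.68×10⁻⁵/1.8×10⁻⁴)
   = (2.478 kJ/mol)(-2.372) = -5.88 kJ/mol
ΔG < 0, so the forward reaction is spontaneous (proceeds forward).

ΔG = -5.88 kJ/mol; the forward reaction is spontaneous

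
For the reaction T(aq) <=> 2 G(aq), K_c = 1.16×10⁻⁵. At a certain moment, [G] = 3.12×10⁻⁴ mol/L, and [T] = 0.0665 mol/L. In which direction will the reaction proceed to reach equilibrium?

Q_c = [G]² / [T] = (3.12×10⁻⁴)² / (0.0665) = 1.46×10⁻⁶
Q_c = 1.46×10⁻⁶ < K_c = 1.16×10⁻⁵, so the forward reaction proceeds.

forward (toward products)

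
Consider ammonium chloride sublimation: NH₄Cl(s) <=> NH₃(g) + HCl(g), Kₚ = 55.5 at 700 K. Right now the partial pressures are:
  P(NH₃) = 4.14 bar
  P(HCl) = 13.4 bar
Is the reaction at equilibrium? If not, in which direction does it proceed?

no net change (already at equilibrium)

(NH₄Cl is a pure solid — omitted from Qₚ.)
Qₚ = P(NH₃)·P(HCl) = (4.14)·(13.4) = 55.5
Qₚ = 55.5 = Kₚ, so the system is already at equilibrium.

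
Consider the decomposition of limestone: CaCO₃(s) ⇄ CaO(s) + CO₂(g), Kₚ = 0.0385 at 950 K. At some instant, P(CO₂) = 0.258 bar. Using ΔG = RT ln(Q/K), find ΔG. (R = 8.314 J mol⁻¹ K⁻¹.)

ΔG = 15.0 kJ/mol

(CaCO₃, CaO are pure solids — omitted from Qₚ.)
Qₚ = P(CO₂) = 0.258
ΔG = RT ln(Qₚ/Kₚ) = (8.314 J mol⁻¹ K⁻¹)(950 K) × ln(0.258/0.0385)
   = (7.898 kJ/mol)(1.902) = 15.0 kJ/mol
ΔG > 0, so the forward reaction is non-spontaneous (proceeds in reverse).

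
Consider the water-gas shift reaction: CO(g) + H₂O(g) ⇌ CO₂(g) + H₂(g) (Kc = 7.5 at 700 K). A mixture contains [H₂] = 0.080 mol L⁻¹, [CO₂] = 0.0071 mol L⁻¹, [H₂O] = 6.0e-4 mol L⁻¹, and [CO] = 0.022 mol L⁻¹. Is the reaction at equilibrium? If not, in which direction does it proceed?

Qc = [CO₂]·[H₂] / ([CO]·[H₂O]) = (0.0071)·(0.080) / ((0.022)·(6.0e-4)) = 43
Qc = 43 > Kc = 7.5, so the reverse reaction proceeds.

to the left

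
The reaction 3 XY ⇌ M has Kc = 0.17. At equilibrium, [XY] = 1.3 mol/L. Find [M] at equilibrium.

At equilibrium, Kc = [M] / [XY]³ = 0.17.
([M]) / (1.3)³ = 0.17
[M] = 0.373 = 0.37 mol/L

[M] = 0.37 mol/L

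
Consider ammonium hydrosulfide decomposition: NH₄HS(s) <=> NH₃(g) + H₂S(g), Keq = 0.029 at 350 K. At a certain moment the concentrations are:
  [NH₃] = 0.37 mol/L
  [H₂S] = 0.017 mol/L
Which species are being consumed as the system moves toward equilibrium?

(NH₄HS is a pure solid — omitted from Q.)
Q = [NH₃]·[H₂S] = (0.37)·(0.017) = 0.0063
Q = 0.0063 < Keq = 0.029: net forward reaction.

NH₄HS (reactants)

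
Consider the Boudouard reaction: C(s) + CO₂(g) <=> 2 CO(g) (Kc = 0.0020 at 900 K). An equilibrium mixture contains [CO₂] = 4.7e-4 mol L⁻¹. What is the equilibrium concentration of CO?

(C is a pure solid — omitted from Kc.)
At equilibrium, Kc = [CO]² / [CO₂] = 0.0020.
([CO])² / (4.7e-4) = 0.0020
[CO]² = 9.40e-7 ⇒ [CO] = 9.7e-4 mol L⁻¹

[CO] = 9.7e-4 mol L⁻¹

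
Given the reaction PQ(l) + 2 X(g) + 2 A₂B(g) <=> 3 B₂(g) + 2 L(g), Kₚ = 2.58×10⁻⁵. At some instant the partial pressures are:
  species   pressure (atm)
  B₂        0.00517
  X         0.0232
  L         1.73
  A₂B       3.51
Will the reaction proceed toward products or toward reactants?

reverse (toward reactants)

(PQ is a pure liquid — omitted from Qₚ.)
Qₚ = P(B₂)³·P(L)² / (P(X)²·P(A₂B)²) = (0.00517)³·(1.73)² / ((0.0232)²·(3.51)²) = 6.24×10⁻⁵
Qₚ = 6.24×10⁻⁵ > Kₚ = 2.58×10⁻⁵, so the reverse reaction proceeds.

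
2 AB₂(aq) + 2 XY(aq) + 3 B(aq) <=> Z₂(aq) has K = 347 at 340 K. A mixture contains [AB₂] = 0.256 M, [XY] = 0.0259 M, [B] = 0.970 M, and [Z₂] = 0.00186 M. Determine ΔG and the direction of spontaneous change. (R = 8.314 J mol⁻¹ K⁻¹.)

Q = [Z₂] / ([AB₂]²·[XY]²·[B]³) = (0.00186) / ((0.256)²·(0.0259)²·(0.970)³) = 46.4
ΔG = RT ln(Q/K) = (8.314 J mol⁻¹ K⁻¹)(340 K) × ln(46.4/347)
   = (2.827 kJ/mol)(-2.012) = -5.69 kJ/mol
ΔG < 0, so the forward reaction is spontaneous (proceeds forward).

ΔG = -5.69 kJ/mol; the forward reaction is spontaneous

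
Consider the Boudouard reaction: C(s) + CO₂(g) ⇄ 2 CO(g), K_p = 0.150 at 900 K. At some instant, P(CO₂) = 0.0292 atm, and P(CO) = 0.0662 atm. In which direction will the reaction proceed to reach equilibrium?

no net change (already at equilibrium)

(C is a pure solid — omitted from Q_p.)
Q_p = P(CO)² / P(CO₂) = (0.0662)² / (0.0292) = 0.150
Q_p = 0.150 = K_p, so the system is already at equilibrium.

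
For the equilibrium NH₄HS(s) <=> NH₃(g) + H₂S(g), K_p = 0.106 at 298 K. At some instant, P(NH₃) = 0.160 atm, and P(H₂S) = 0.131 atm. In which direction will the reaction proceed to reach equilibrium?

forward (toward products)

(NH₄HS is a pure solid — omitted from Q_p.)
Q_p = P(NH₃)·P(H₂S) = (0.160)·(0.131) = 0.0210
Q_p = 0.0210 < K_p = 0.106, so the forward reaction proceeds.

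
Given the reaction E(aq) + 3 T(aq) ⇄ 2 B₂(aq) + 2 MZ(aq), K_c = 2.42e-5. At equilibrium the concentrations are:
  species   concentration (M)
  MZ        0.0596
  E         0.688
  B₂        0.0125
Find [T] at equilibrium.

[T] = 0.322 M

At equilibrium, K_c = [B₂]²·[MZ]² / ([E]·[T]³) = 2.42e-5.
(0.0125)²·(0.0596)² / ((0.688)·([T])³) = 2.42e-5
[T]³ = 0.0333 ⇒ [T] = 0.322 M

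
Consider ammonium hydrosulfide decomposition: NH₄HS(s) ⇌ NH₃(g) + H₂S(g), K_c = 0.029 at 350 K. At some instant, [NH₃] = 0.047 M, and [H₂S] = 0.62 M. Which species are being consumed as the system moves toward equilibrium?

none (at equilibrium)

(NH₄HS is a pure solid — omitted from Q_c.)
Q_c = [NH₃]·[H₂S] = (0.047)·(0.62) = 0.029
Q_c = 0.029 = K_c; the system is at equilibrium.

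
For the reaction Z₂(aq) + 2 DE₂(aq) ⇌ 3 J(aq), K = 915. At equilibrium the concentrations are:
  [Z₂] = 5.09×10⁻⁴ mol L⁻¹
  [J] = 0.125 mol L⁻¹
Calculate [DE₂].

At equilibrium, K = [J]³ / ([Z₂]·[DE₂]²) = 915.
(0.125)³ / ((5.09×10⁻⁴)·([DE₂])²) = 915
[DE₂]² = 0.00419 ⇒ [DE₂] = 0.0648 mol L⁻¹

[DE₂] = 0.0648 mol L⁻¹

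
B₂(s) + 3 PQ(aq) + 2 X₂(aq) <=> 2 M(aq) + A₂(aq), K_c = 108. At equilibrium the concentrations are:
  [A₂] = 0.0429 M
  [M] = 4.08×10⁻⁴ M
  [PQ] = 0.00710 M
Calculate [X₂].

[X₂] = 0.0136 M

(B₂ is a pure solid — omitted from K_c.)
At equilibrium, K_c = [M]²·[A₂] / ([PQ]³·[X₂]²) = 108.
(4.08×10⁻⁴)²·(0.0429) / ((0.00710)³·([X₂])²) = 108
[X₂]² = 1.85×10⁻⁴ ⇒ [X₂] = 0.0136 M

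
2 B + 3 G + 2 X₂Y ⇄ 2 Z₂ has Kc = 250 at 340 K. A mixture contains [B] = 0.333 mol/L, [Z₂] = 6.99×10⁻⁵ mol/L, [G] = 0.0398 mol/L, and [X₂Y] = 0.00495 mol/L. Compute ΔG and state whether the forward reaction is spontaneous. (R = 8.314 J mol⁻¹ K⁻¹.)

Qc = [Z₂]² / ([B]²·[G]³·[X₂Y]²) = (6.99×10⁻⁵)² / ((0.333)²·(0.0398)³·(0.00495)²) = 28.5
ΔG = RT ln(Qc/Kc) = (8.314 J mol⁻¹ K⁻¹)(340 K) × ln(28.5/250)
   = (2.827 kJ/mol)(-2.172) = -6.14 kJ/mol
ΔG < 0, so the forward reaction is spontaneous (proceeds forward).

ΔG = -6.14 kJ/mol; the forward reaction is spontaneous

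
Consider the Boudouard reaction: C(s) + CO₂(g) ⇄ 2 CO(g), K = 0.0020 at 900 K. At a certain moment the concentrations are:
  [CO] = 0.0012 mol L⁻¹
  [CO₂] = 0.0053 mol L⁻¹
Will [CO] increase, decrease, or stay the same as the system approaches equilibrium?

(C is a pure solid — omitted from Q.)
Q = [CO]² / [CO₂] = (0.0012)² / (0.0053) = 2.7×10⁻⁴
Q = 2.7×10⁻⁴ < K = 0.0020: net forward reaction.
CO is a product, so it increases.

increase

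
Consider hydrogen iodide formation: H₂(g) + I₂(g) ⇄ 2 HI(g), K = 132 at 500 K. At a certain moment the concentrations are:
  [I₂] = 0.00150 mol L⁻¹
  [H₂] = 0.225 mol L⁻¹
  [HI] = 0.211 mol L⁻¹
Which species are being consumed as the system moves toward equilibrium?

Q = [HI]² / ([H₂]·[I₂]) = (0.211)² / ((0.225)·(0.00150)) = 132
Q = 132 = K; the system is at equilibrium.

none (at equilibrium)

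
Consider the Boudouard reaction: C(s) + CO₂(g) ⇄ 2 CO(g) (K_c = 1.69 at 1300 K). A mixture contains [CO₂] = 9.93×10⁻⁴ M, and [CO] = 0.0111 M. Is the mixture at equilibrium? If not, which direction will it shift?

(C is a pure solid — omitted from Q_c.)
Q_c = [CO]² / [CO₂] = (0.0111)² / (9.93×10⁻⁴) = 0.124
Q_c = 0.124 < K_c = 1.69: net forward reaction.

no; Q < K, reaction proceeds forward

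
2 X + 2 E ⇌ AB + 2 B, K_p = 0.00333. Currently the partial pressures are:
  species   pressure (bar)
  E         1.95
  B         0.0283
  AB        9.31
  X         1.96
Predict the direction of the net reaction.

forward (toward products)

Q_p = P(AB)·P(B)² / (P(X)²·P(E)²) = (9.31)·(0.0283)² / ((1.96)²·(1.95)²) = 5.10×10⁻⁴
Q_p = 5.10×10⁻⁴ < K_p = 0.00333, so the forward reaction proceeds.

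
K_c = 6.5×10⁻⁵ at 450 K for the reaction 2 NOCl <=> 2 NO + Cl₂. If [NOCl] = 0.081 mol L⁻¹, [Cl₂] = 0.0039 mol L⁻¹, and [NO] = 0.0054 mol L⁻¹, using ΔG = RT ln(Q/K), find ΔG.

Q_c = [NO]²·[Cl₂] / [NOCl]² = (0.0054)²·(0.0039) / (0.081)² = 1.73×10⁻⁵
ΔG = RT ln(Q_c/K_c) = (8.314 J mol⁻¹ K⁻¹)(450 K) × ln(1.73×10⁻⁵/6.5×10⁻⁵)
   = (3.741 kJ/mol)(-1.324) = -4.95 kJ/mol
ΔG < 0, so the forward reaction is spontaneous (proceeds forward).

ΔG = -4.95 kJ/mol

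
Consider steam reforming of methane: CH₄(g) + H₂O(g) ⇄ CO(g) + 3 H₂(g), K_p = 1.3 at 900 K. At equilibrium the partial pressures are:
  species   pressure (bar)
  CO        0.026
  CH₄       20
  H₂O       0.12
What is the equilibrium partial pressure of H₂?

At equilibrium, K_p = P(CO)·P(H₂)³ / (P(CH₄)·P(H₂O)) = 1.3.
(0.026)·(P(H₂))³ / ((20)·(0.12)) = 1.3
P(H₂)³ = 120 ⇒ P(H₂) = 4.9 bar

P(H₂) = 4.9 bar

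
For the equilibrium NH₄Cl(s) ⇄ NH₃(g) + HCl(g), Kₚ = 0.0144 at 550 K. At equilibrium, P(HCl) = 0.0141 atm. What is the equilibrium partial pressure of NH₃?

(NH₄Cl is a pure solid — omitted from Kₚ.)
At equilibrium, Kₚ = P(NH₃)·P(HCl) = 0.0144.
(P(NH₃))·(0.0141) = 0.0144
P(NH₃) = 1.02 atm

P(NH₃) = 1.02 atm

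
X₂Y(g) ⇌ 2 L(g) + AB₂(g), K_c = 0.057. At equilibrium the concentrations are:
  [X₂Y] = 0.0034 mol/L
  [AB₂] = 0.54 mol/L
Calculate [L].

[L] = 0.019 mol/L

At equilibrium, K_c = [L]²·[AB₂] / [X₂Y] = 0.057.
([L])²·(0.54) / (0.0034) = 0.057
[L]² = 3.59e-4 ⇒ [L] = 0.019 mol/L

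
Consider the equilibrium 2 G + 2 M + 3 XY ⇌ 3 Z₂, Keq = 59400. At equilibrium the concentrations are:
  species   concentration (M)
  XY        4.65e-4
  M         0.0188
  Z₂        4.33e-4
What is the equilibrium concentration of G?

At equilibrium, Keq = [Z₂]³ / ([G]²·[M]²·[XY]³) = 59400.
(4.33e-4)³ / (([G])²·(0.0188)²·(4.65e-4)³) = 59400
[G]² = 0.0385 ⇒ [G] = 0.196 M

[G] = 0.196 M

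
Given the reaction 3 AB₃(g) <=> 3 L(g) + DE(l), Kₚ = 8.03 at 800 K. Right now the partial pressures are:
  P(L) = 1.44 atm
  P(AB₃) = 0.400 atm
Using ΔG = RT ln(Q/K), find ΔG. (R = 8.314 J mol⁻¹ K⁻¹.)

ΔG = 11.7 kJ/mol

(DE is a pure liquid — omitted from Qₚ.)
Qₚ = P(L)³ / P(AB₃)³ = (1.44)³ / (0.400)³ = 46.7
ΔG = RT ln(Qₚ/Kₚ) = (8.314 J mol⁻¹ K⁻¹)(800 K) × ln(46.7/8.03)
   = (6.651 kJ/mol)(1.761) = 11.7 kJ/mol
ΔG > 0, so the forward reaction is non-spontaneous (proceeds in reverse).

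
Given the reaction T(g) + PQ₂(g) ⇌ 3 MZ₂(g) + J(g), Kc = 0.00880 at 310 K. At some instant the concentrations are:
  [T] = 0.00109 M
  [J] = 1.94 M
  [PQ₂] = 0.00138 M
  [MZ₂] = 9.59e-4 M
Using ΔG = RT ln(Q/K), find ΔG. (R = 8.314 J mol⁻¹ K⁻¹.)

Qc = [MZ₂]³·[J] / ([T]·[PQ₂]) = (9.59e-4)³·(1.94) / ((0.00109)·(0.00138)) = 0.00114
ΔG = RT ln(Qc/Kc) = (8.314 J mol⁻¹ K⁻¹)(310 K) × ln(0.00114/0.00880)
   = (2.577 kJ/mol)(-2.044) = -5.27 kJ/mol
ΔG < 0, so the forward reaction is spontaneous (proceeds forward).

ΔG = -5.27 kJ/mol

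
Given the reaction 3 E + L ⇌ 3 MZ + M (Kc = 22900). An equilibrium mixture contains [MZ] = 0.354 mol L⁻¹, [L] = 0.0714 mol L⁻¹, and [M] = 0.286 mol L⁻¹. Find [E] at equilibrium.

[E] = 0.0198 mol L⁻¹

At equilibrium, Kc = [MZ]³·[M] / ([E]³·[L]) = 22900.
(0.354)³·(0.286) / (([E])³·(0.0714)) = 22900
[E]³ = 7.76×10⁻⁶ ⇒ [E] = 0.0198 mol L⁻¹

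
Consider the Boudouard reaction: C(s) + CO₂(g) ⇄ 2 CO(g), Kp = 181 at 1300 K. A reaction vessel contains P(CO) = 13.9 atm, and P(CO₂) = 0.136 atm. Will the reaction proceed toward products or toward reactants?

toward reactants

(C is a pure solid — omitted from Qp.)
Qp = P(CO)² / P(CO₂) = (13.9)² / (0.136) = 1420
Qp = 1420 > Kp = 181, so the reverse reaction proceeds.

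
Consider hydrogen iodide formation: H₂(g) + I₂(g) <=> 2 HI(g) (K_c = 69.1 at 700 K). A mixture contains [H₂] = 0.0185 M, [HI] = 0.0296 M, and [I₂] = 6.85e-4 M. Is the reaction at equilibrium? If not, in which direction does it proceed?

at equilibrium

Q_c = [HI]² / ([H₂]·[I₂]) = (0.0296)² / ((0.0185)·(6.85e-4)) = 69.1
Q_c = 69.1 = K_c, so the system is already at equilibrium.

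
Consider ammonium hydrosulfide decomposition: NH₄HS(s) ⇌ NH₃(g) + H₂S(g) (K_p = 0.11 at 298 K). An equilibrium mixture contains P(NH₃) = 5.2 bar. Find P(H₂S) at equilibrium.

P(H₂S) = 0.021 bar

(NH₄HS is a pure solid — omitted from K_p.)
At equilibrium, K_p = P(NH₃)·P(H₂S) = 0.11.
(5.2)·(P(H₂S)) = 0.11
P(H₂S) = 0.0212 = 0.021 bar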